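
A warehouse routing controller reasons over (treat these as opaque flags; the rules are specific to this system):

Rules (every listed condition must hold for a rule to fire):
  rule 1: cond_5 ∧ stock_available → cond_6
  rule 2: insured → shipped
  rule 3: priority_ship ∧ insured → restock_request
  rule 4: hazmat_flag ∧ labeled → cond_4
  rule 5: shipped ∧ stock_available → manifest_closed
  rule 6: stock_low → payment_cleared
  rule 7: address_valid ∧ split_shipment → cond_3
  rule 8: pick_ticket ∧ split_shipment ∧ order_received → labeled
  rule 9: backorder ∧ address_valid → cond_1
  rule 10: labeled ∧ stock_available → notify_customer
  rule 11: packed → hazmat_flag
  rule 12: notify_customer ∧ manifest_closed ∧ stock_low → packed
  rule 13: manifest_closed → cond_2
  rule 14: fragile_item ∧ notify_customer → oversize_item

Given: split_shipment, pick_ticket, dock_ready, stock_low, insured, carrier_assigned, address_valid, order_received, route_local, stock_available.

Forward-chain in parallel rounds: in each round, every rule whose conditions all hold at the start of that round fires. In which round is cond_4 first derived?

Round 1: rule 2 [insured → shipped]; rule 6 [stock_low → payment_cleared]; rule 7 [address_valid ∧ split_shipment → cond_3]; rule 8 [pick_ticket ∧ split_shipment ∧ order_received → labeled]. New: shipped, payment_cleared, cond_3, labeled.
Round 2: rule 5 [shipped ∧ stock_available → manifest_closed]; rule 10 [labeled ∧ stock_available → notify_customer]. New: manifest_closed, notify_customer.
Round 3: rule 12 [notify_customer ∧ manifest_closed ∧ stock_low → packed]; rule 13 [manifest_closed → cond_2]. New: packed, cond_2.
Round 4: rule 11 [packed → hazmat_flag]. New: hazmat_flag.
Round 5: rule 4 [hazmat_flag ∧ labeled → cond_4]. New: cond_4.
cond_4 first appears in round 5.

5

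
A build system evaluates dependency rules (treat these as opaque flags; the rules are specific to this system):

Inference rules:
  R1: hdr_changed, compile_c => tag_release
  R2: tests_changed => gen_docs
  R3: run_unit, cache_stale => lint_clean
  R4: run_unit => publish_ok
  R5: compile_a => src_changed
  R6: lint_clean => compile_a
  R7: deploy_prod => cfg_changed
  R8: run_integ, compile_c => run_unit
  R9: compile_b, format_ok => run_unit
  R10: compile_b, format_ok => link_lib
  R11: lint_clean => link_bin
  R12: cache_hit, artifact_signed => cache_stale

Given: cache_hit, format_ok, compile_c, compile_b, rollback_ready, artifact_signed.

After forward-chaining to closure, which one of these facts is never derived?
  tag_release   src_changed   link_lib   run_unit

Round 1 — R9, R10, R12, derive run_unit, link_lib, cache_stale.
Round 2 — R3, R4, derive lint_clean, publish_ok.
Round 3 — R6, R11, derive compile_a, link_bin.
Round 4 — R5, derive src_changed.
Derived: link_lib (round 1), src_changed (round 4), run_unit (round 1). tag_release never appears in any round.

tag_release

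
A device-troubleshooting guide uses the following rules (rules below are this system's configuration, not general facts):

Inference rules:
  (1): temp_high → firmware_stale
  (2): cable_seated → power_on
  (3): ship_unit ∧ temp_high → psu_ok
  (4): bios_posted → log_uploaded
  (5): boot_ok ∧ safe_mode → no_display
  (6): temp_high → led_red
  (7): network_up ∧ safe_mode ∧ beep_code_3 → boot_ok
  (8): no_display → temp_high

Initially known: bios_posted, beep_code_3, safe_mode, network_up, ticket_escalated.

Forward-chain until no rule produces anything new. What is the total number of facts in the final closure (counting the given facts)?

[1] (4) [bios_posted → log_uploaded]; (7) [network_up ∧ safe_mode ∧ beep_code_3 → boot_ok]. ⇒ new: log_uploaded, boot_ok.
[2] (5) [boot_ok ∧ safe_mode → no_display]. ⇒ new: no_display.
[3] (8) [no_display → temp_high]. ⇒ new: temp_high.
[4] (1) [temp_high → firmware_stale]; (6) [temp_high → led_red]. ⇒ new: firmware_stale, led_red.
Closure: {beep_code_3, bios_posted, boot_ok, firmware_stale, led_red, log_uploaded, network_up, no_display, safe_mode, temp_high, ticket_escalated} — 11 facts.

11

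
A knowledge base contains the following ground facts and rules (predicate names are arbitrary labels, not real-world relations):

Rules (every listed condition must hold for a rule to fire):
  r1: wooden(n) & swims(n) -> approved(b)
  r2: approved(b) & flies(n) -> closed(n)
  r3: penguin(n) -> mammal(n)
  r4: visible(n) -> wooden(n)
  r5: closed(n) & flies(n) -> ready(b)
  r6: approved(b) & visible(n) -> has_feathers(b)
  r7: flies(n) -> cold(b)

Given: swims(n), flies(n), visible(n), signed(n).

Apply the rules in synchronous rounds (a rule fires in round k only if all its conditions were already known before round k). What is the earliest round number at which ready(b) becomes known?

Round 1: r4 [visible(n) -> wooden(n)]; r7 [flies(n) -> cold(b)]. New: wooden(n), cold(b).
Round 2: r1 [wooden(n) & swims(n) -> approved(b)]. New: approved(b).
Round 3: r2 [approved(b) & flies(n) -> closed(n)]; r6 [approved(b) & visible(n) -> has_feathers(b)]. New: closed(n), has_feathers(b).
Round 4: r5 [closed(n) & flies(n) -> ready(b)]. New: ready(b).
ready(b) first appears in round 4.

4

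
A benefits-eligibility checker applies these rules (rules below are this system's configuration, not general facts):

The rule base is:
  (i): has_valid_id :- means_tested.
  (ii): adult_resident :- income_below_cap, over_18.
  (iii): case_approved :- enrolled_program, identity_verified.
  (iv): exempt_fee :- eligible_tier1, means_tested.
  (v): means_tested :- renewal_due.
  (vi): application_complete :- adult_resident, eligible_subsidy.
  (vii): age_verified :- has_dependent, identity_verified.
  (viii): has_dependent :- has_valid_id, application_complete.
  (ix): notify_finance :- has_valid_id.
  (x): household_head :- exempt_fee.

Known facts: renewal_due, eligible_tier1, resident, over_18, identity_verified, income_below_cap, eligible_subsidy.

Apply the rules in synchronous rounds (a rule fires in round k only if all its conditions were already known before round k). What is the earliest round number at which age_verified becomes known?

Round 1: (ii) [adult_resident :- income_below_cap, over_18.]; (v) [means_tested :- renewal_due.]. Adds adult_resident, means_tested.
Round 2: (i) [has_valid_id :- means_tested.]; (iv) [exempt_fee :- eligible_tier1, means_tested.]; (vi) [application_complete :- adult_resident, eligible_subsidy.]. Adds has_valid_id, exempt_fee, application_complete.
Round 3: (viii) [has_dependent :- has_valid_id, application_complete.]; (ix) [notify_finance :- has_valid_id.]; (x) [household_head :- exempt_fee.]. Adds has_dependent, notify_finance, household_head.
Round 4: (vii) [age_verified :- has_dependent, identity_verified.]. Adds age_verified.
age_verified first appears in round 4.

4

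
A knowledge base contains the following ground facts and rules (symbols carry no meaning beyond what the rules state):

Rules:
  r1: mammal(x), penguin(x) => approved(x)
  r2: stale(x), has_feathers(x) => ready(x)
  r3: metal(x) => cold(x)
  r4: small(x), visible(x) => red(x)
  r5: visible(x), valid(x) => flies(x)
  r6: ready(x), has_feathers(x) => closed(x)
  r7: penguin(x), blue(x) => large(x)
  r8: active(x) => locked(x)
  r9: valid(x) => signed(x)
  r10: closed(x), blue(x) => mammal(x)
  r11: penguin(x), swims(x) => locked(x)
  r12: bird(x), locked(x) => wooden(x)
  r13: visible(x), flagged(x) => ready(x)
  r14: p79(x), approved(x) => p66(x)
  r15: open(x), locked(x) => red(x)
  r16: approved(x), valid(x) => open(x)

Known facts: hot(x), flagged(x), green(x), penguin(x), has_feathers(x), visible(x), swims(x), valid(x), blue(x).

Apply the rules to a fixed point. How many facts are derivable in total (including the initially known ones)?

Round 1 — r5, r7, r9, r11, r13, derive flies(x), large(x), signed(x), locked(x), ready(x).
Round 2 — r6, derive closed(x).
Round 3 — r10, derive mammal(x).
Round 4 — r1, derive approved(x).
Round 5 — r16, derive open(x).
Round 6 — r15, derive red(x).
Closure: {approved(x), blue(x), closed(x), flagged(x), flies(x), green(x), has_feathers(x), hot(x), large(x), locked(x), mammal(x), open(x), penguin(x), ready(x), red(x), signed(x), swims(x), valid(x), visible(x)} — 19 facts.

19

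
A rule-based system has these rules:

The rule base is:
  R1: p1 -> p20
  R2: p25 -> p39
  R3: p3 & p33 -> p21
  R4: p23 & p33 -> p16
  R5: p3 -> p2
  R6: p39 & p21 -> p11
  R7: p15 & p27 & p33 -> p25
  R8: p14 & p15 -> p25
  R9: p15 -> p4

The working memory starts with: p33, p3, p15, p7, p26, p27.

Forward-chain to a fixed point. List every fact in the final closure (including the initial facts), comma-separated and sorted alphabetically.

p11, p15, p2, p21, p25, p26, p27, p3, p33, p39, p4, p7

Round 1: R3 [p3 & p33 -> p21]; R5 [p3 -> p2]; R7 [p15 & p27 & p33 -> p25]; R9 [p15 -> p4]. Adds p21, p2, p25, p4.
Round 2: R2 [p25 -> p39]. Adds p39.
Round 3: R6 [p39 & p21 -> p11]. Adds p11.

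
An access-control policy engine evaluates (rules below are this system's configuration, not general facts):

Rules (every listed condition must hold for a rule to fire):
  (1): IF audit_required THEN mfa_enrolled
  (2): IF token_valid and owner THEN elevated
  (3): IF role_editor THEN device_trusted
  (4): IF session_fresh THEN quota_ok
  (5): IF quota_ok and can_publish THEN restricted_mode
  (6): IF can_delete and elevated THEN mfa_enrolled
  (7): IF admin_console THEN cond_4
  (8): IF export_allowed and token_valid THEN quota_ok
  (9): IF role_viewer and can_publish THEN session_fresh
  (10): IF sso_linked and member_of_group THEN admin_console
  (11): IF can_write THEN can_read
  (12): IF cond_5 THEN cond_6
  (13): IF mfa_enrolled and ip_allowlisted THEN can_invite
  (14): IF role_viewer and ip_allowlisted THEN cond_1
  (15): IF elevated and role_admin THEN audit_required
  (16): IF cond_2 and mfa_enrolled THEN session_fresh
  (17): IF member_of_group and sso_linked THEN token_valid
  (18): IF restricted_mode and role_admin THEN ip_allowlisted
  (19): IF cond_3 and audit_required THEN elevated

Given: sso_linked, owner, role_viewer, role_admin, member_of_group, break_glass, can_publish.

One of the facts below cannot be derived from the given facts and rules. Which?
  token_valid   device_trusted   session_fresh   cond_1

device_trusted

Round 1: (9) [IF role_viewer and can_publish THEN session_fresh]; (10) [IF sso_linked and member_of_group THEN admin_console]; (17) [IF member_of_group and sso_linked THEN token_valid]. New: session_fresh, admin_console, token_valid.
Round 2: (2) [IF token_valid and owner THEN elevated]; (4) [IF session_fresh THEN quota_ok]; (7) [IF admin_console THEN cond_4]. New: elevated, quota_ok, cond_4.
Round 3: (5) [IF quota_ok and can_publish THEN restricted_mode]; (15) [IF elevated and role_admin THEN audit_required]. New: restricted_mode, audit_required.
Round 4: (1) [IF audit_required THEN mfa_enrolled]; (18) [IF restricted_mode and role_admin THEN ip_allowlisted]. New: mfa_enrolled, ip_allowlisted.
Round 5: (13) [IF mfa_enrolled and ip_allowlisted THEN can_invite]; (14) [IF role_viewer and ip_allowlisted THEN cond_1]. New: can_invite, cond_1.
Derived: cond_1 (round 5), token_valid (round 1), session_fresh (round 1). device_trusted never appears in any round.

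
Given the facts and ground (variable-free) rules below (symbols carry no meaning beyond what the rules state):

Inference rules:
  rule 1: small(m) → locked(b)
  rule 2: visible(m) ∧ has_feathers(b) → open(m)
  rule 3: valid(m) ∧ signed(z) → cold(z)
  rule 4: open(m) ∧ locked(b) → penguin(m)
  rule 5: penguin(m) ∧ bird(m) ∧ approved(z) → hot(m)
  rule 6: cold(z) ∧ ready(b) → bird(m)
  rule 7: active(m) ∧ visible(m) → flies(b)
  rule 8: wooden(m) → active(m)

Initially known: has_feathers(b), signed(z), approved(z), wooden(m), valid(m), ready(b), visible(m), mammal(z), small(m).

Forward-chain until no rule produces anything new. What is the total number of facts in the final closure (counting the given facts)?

Round 1 — rule 1, rule 2, rule 3, rule 8, derive locked(b), open(m), cold(z), active(m).
Round 2 — rule 4, rule 6, rule 7, derive penguin(m), bird(m), flies(b).
Round 3 — rule 5, derive hot(m).
Closure: {active(m), approved(z), bird(m), cold(z), flies(b), has_feathers(b), hot(m), locked(b), mammal(z), open(m), penguin(m), ready(b), signed(z), small(m), valid(m), visible(m), wooden(m)} — 17 facts.

17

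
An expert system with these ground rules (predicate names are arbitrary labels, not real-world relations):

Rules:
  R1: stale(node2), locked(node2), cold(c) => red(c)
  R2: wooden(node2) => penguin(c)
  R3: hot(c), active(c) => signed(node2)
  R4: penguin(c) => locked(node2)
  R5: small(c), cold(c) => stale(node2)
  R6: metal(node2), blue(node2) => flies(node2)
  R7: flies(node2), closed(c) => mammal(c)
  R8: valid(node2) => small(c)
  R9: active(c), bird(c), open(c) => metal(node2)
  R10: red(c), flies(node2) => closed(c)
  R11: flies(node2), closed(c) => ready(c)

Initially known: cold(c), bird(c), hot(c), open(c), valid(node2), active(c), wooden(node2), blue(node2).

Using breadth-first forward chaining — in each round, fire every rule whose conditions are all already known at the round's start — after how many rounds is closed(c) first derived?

4

Round 1 — R2, R3, R8, R9, derive penguin(c), signed(node2), small(c), metal(node2).
Round 2 — R4, R5, R6, derive locked(node2), stale(node2), flies(node2).
Round 3 — R1, derive red(c).
Round 4 — R10, derive closed(c).
closed(c) first appears in round 4.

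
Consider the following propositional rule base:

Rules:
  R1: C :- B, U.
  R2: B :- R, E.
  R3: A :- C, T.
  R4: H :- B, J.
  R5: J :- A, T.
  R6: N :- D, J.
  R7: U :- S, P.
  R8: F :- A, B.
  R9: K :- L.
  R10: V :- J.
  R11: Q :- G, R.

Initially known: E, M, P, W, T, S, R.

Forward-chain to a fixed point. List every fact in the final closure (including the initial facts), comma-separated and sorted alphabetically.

A, B, C, E, F, H, J, M, P, R, S, T, U, V, W

[1] R2 [B :- R, E.]; R7 [U :- S, P.]. ⇒ new: B, U.
[2] R1 [C :- B, U.]. ⇒ new: C.
[3] R3 [A :- C, T.]. ⇒ new: A.
[4] R5 [J :- A, T.]; R8 [F :- A, B.]. ⇒ new: J, F.
[5] R4 [H :- B, J.]; R10 [V :- J.]. ⇒ new: H, V.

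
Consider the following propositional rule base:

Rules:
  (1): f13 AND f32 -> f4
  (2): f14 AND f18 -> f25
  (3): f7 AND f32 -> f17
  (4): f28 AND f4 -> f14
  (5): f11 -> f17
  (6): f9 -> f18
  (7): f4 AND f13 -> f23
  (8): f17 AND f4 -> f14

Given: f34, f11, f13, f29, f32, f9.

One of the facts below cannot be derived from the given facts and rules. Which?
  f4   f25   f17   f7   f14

f7

Round 1 fires (1), (5), (6), giving f4, f17, f18.
Round 2 fires (7), (8), giving f23, f14.
Round 3 fires (2), giving f25.
Derived: f14 (round 2), f25 (round 3), f17 (round 1), f4 (round 1). f7 never appears in any round.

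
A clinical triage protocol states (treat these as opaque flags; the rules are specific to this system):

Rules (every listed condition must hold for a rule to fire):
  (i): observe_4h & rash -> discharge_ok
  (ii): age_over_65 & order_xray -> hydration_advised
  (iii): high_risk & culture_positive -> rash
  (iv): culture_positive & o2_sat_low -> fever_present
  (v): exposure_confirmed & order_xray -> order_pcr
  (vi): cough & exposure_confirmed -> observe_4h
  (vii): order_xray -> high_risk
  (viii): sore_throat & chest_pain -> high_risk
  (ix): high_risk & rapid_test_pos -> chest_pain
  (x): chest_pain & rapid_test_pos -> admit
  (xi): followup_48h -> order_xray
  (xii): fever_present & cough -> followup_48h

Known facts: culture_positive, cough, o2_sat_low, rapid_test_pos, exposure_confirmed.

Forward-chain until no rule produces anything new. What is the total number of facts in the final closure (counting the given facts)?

Round 1 — (iv), (vi), derive fever_present, observe_4h.
Round 2 — (xii), derive followup_48h.
Round 3 — (xi), derive order_xray.
Round 4 — (v), (vii), derive order_pcr, high_risk.
Round 5 — (iii), (ix), derive rash, chest_pain.
Round 6 — (i), (x), derive discharge_ok, admit.
Closure: {admit, chest_pain, cough, culture_positive, discharge_ok, exposure_confirmed, fever_present, followup_48h, high_risk, o2_sat_low, observe_4h, order_pcr, order_xray, rapid_test_pos, rash} — 15 facts.

15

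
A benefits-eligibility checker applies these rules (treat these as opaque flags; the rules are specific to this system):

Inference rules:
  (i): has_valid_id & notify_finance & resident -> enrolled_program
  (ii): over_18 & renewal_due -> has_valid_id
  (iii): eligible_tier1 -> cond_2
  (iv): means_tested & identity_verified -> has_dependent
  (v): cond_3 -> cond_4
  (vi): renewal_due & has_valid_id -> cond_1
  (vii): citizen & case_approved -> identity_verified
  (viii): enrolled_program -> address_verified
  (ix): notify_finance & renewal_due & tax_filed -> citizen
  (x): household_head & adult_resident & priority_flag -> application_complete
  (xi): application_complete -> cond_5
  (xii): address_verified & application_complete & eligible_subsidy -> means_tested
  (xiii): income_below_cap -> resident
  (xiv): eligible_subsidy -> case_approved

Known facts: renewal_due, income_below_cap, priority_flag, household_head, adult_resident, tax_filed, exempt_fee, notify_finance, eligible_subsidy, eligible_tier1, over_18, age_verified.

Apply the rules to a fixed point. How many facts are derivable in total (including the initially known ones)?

Round 1 — (ii), (iii), (ix), (x), (xiii), (xiv), derive has_valid_id, cond_2, citizen, application_complete, resident, case_approved.
Round 2 — (i), (vi), (vii), (xi), derive enrolled_program, cond_1, identity_verified, cond_5.
Round 3 — (viii), derive address_verified.
Round 4 — (xii), derive means_tested.
Round 5 — (iv), derive has_dependent.
Closure: {address_verified, adult_resident, age_verified, application_complete, case_approved, citizen, cond_1, cond_2, cond_5, eligible_subsidy, eligible_tier1, enrolled_program, exempt_fee, has_dependent, has_valid_id, household_head, identity_verified, income_below_cap, means_tested, notify_finance, over_18, priority_flag, renewal_due, resident, tax_filed} — 25 facts.

25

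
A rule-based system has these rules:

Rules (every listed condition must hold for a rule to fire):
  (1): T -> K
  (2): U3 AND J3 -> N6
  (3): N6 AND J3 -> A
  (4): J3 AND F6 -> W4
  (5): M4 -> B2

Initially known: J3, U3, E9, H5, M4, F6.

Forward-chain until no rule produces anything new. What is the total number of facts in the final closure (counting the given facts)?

10

[1] (2) [U3 AND J3 -> N6]; (4) [J3 AND F6 -> W4]; (5) [M4 -> B2]. ⇒ new: N6, W4, B2.
[2] (3) [N6 AND J3 -> A]. ⇒ new: A.
Closure: {A, B2, E9, F6, H5, J3, M4, N6, U3, W4} — 10 facts.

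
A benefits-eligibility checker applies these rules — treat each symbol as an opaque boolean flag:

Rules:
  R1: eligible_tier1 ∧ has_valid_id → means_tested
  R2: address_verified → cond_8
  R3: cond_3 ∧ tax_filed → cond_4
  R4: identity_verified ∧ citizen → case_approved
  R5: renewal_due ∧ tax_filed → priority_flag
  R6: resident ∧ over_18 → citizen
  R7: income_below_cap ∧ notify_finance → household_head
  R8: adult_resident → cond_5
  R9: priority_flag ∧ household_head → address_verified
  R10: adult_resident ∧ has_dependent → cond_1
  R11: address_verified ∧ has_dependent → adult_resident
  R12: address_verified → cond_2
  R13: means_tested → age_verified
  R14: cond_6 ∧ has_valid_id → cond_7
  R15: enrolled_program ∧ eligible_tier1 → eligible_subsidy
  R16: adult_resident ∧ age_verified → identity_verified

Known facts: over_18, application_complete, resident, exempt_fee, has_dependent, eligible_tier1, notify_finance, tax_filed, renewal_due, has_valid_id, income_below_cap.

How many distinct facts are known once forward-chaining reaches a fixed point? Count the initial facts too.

24

Round 1: R1 [eligible_tier1 ∧ has_valid_id → means_tested]; R5 [renewal_due ∧ tax_filed → priority_flag]; R6 [resident ∧ over_18 → citizen]; R7 [income_below_cap ∧ notify_finance → household_head]. New: means_tested, priority_flag, citizen, household_head.
Round 2: R9 [priority_flag ∧ household_head → address_verified]; R13 [means_tested → age_verified]. New: address_verified, age_verified.
Round 3: R2 [address_verified → cond_8]; R11 [address_verified ∧ has_dependent → adult_resident]; R12 [address_verified → cond_2]. New: cond_8, adult_resident, cond_2.
Round 4: R8 [adult_resident → cond_5]; R10 [adult_resident ∧ has_dependent → cond_1]; R16 [adult_resident ∧ age_verified → identity_verified]. New: cond_5, cond_1, identity_verified.
Round 5: R4 [identity_verified ∧ citizen → case_approved]. New: case_approved.
Closure: {address_verified, adult_resident, age_verified, application_complete, case_approved, citizen, cond_1, cond_2, cond_5, cond_8, eligible_tier1, exempt_fee, has_dependent, has_valid_id, household_head, identity_verified, income_below_cap, means_tested, notify_finance, over_18, priority_flag, renewal_due, resident, tax_filed} — 24 facts.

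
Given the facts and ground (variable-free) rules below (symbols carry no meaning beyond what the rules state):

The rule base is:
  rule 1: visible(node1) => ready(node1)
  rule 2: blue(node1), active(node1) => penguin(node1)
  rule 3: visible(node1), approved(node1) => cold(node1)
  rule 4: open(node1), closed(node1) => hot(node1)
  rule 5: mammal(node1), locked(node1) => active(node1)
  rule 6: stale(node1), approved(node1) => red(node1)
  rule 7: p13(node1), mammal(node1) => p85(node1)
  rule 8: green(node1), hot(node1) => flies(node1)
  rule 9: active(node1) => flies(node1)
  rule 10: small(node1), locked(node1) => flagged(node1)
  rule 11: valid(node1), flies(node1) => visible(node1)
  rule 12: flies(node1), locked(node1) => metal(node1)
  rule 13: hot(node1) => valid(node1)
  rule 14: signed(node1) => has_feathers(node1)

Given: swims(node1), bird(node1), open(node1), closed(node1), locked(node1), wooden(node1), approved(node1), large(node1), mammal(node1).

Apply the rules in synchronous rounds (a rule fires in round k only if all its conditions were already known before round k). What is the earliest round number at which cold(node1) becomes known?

4

[1] rule 4 [open(node1), closed(node1) => hot(node1)]; rule 5 [mammal(node1), locked(node1) => active(node1)]. ⇒ new: hot(node1), active(node1).
[2] rule 9 [active(node1) => flies(node1)]; rule 13 [hot(node1) => valid(node1)]. ⇒ new: flies(node1), valid(node1).
[3] rule 11 [valid(node1), flies(node1) => visible(node1)]; rule 12 [flies(node1), locked(node1) => metal(node1)]. ⇒ new: visible(node1), metal(node1).
[4] rule 1 [visible(node1) => ready(node1)]; rule 3 [visible(node1), approved(node1) => cold(node1)]. ⇒ new: ready(node1), cold(node1).
cold(node1) first appears in round 4.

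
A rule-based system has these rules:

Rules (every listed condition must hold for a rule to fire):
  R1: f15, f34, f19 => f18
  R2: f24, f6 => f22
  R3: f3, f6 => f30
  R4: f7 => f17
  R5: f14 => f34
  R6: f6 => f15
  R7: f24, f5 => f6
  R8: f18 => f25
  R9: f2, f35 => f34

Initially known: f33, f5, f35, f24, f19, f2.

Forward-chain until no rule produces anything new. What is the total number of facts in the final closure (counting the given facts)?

[1] R7 [f24, f5 => f6]; R9 [f2, f35 => f34]. ⇒ new: f6, f34.
[2] R2 [f24, f6 => f22]; R6 [f6 => f15]. ⇒ new: f22, f15.
[3] R1 [f15, f34, f19 => f18]. ⇒ new: f18.
[4] R8 [f18 => f25]. ⇒ new: f25.
Closure: {f15, f18, f19, f2, f22, f24, f25, f33, f34, f35, f5, f6} — 12 facts.

12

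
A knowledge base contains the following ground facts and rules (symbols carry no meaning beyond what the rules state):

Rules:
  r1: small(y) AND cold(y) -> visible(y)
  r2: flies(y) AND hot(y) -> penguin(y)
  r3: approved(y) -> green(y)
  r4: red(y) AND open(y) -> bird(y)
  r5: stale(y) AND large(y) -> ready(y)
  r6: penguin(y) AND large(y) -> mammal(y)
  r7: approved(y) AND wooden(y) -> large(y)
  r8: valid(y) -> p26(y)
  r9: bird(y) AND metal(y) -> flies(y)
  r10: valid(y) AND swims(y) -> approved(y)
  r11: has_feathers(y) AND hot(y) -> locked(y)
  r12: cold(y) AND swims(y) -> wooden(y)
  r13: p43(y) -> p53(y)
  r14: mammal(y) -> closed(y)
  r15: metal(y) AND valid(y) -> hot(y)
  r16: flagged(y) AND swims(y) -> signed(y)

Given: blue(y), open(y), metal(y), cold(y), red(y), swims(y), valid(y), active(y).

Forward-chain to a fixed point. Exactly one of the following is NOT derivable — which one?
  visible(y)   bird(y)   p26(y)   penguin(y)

visible(y)

Round 1 — r4, r8, r10, r12, r15, derive bird(y), p26(y), approved(y), wooden(y), hot(y).
Round 2 — r3, r7, r9, derive green(y), large(y), flies(y).
Round 3 — r2, derive penguin(y).
Round 4 — r6, derive mammal(y).
Round 5 — r14, derive closed(y).
Derived: bird(y) (round 1), penguin(y) (round 3), p26(y) (round 1). visible(y) never appears in any round.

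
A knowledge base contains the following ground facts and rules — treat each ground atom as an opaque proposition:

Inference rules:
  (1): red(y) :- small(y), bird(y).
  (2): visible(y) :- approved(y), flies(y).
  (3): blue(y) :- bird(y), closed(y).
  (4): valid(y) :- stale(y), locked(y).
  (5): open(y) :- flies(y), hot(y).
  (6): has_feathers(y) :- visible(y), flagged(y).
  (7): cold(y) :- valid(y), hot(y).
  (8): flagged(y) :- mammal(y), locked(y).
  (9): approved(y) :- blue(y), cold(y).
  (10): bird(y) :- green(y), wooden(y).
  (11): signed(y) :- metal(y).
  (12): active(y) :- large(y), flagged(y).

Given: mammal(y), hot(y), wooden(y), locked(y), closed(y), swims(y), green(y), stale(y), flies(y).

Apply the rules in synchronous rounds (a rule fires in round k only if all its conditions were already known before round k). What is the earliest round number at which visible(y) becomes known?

4

Round 1: (4) [valid(y) :- stale(y), locked(y).]; (5) [open(y) :- flies(y), hot(y).]; (8) [flagged(y) :- mammal(y), locked(y).]; (10) [bird(y) :- green(y), wooden(y).]. Adds valid(y), open(y), flagged(y), bird(y).
Round 2: (3) [blue(y) :- bird(y), closed(y).]; (7) [cold(y) :- valid(y), hot(y).]. Adds blue(y), cold(y).
Round 3: (9) [approved(y) :- blue(y), cold(y).]. Adds approved(y).
Round 4: (2) [visible(y) :- approved(y), flies(y).]. Adds visible(y).
visible(y) first appears in round 4.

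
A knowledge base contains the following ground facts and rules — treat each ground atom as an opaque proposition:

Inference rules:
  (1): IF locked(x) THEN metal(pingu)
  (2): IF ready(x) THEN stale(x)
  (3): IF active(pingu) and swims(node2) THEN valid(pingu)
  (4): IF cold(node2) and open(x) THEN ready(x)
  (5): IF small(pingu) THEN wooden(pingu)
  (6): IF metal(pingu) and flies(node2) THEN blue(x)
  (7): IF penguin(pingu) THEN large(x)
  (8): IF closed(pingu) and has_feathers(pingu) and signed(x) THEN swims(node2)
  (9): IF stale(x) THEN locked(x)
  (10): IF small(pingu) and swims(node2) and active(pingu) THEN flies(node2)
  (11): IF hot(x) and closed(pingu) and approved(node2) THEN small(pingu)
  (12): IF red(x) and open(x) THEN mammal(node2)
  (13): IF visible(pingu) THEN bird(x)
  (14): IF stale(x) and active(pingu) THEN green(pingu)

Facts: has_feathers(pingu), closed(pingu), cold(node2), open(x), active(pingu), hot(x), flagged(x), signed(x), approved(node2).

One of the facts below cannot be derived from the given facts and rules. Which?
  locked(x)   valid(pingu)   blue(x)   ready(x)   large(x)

Round 1 fires (4), (8), (11), giving ready(x), swims(node2), small(pingu).
Round 2 fires (2), (3), (5), (10), giving stale(x), valid(pingu), wooden(pingu), flies(node2).
Round 3 fires (9), (14), giving locked(x), green(pingu).
Round 4 fires (1), giving metal(pingu).
Round 5 fires (6), giving blue(x).
Derived: ready(x) (round 1), valid(pingu) (round 2), blue(x) (round 5), locked(x) (round 3). large(x) never appears in any round.

large(x)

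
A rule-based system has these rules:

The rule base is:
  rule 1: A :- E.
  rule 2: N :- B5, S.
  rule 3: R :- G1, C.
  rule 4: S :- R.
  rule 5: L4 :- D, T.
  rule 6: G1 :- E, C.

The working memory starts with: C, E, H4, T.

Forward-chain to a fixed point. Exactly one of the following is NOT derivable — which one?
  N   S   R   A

N

Round 1 — rule 1, rule 6, derive A, G1.
Round 2 — rule 3, derive R.
Round 3 — rule 4, derive S.
Derived: R (round 2), A (round 1), S (round 3). N never appears in any round.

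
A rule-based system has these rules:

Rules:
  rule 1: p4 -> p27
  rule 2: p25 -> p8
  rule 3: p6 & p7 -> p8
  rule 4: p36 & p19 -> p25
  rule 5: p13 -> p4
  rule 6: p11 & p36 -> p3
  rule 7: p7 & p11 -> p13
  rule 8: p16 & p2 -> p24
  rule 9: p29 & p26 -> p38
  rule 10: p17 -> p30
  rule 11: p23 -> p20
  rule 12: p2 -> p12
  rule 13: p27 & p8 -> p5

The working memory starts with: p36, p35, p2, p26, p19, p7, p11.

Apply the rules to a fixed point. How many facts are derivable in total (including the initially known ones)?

15

Round 1 — rule 4, rule 6, rule 7, rule 12, derive p25, p3, p13, p12.
Round 2 — rule 2, rule 5, derive p8, p4.
Round 3 — rule 1, derive p27.
Round 4 — rule 13, derive p5.
Closure: {p11, p12, p13, p19, p2, p25, p26, p27, p3, p35, p36, p4, p5, p7, p8} — 15 facts.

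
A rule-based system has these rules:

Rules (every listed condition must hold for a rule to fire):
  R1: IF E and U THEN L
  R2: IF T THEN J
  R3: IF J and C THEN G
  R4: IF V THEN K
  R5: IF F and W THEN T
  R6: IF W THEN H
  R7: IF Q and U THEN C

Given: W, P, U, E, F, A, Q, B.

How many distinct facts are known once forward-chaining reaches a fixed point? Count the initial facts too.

14

Round 1: R1 [IF E and U THEN L]; R5 [IF F and W THEN T]; R6 [IF W THEN H]; R7 [IF Q and U THEN C]. Adds L, T, H, C.
Round 2: R2 [IF T THEN J]. Adds J.
Round 3: R3 [IF J and C THEN G]. Adds G.
Closure: {A, B, C, E, F, G, H, J, L, P, Q, T, U, W} — 14 facts.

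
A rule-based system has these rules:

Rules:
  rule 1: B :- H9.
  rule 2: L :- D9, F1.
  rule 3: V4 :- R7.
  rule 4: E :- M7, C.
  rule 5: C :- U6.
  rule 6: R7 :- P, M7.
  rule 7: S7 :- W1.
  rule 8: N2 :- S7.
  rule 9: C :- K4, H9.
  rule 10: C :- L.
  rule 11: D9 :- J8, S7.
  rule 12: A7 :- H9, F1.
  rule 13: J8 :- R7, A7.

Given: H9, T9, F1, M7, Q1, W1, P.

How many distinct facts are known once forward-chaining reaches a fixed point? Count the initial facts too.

18

Round 1: rule 1 [B :- H9.]; rule 6 [R7 :- P, M7.]; rule 7 [S7 :- W1.]; rule 12 [A7 :- H9, F1.]. New: B, R7, S7, A7.
Round 2: rule 3 [V4 :- R7.]; rule 8 [N2 :- S7.]; rule 13 [J8 :- R7, A7.]. New: V4, N2, J8.
Round 3: rule 11 [D9 :- J8, S7.]. New: D9.
Round 4: rule 2 [L :- D9, F1.]. New: L.
Round 5: rule 10 [C :- L.]. New: C.
Round 6: rule 4 [E :- M7, C.]. New: E.
Closure: {A7, B, C, D9, E, F1, H9, J8, L, M7, N2, P, Q1, R7, S7, T9, V4, W1} — 18 facts.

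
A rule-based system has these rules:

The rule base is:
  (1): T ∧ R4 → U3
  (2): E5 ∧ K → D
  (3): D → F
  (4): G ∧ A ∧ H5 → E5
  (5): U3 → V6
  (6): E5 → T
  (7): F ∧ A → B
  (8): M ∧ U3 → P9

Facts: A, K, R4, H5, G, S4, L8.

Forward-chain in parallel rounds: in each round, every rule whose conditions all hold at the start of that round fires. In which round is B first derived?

Round 1 fires (4), giving E5.
Round 2 fires (2), (6), giving D, T.
Round 3 fires (1), (3), giving U3, F.
Round 4 fires (5), (7), giving V6, B.
B first appears in round 4.

4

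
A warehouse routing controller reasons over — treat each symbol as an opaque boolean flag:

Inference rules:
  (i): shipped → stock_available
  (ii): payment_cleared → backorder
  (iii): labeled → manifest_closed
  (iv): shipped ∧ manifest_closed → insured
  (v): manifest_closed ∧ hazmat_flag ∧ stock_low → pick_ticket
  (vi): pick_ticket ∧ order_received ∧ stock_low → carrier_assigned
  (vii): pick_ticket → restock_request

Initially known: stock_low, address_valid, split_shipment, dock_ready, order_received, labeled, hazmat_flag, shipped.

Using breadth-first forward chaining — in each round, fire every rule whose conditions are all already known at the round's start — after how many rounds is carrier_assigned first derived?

Round 1 — (i), (iii), derive stock_available, manifest_closed.
Round 2 — (iv), (v), derive insured, pick_ticket.
Round 3 — (vi), (vii), derive carrier_assigned, restock_request.
carrier_assigned first appears in round 3.

3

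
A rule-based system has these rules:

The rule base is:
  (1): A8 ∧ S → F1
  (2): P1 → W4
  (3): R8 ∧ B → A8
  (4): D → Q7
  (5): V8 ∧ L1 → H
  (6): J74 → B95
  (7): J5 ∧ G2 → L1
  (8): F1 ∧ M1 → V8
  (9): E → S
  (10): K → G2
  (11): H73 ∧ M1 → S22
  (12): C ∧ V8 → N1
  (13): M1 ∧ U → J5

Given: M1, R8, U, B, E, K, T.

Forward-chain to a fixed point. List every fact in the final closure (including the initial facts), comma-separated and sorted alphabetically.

A8, B, E, F1, G2, H, J5, K, L1, M1, R8, S, T, U, V8

Round 1: (3) [R8 ∧ B → A8]; (9) [E → S]; (10) [K → G2]; (13) [M1 ∧ U → J5]. New: A8, S, G2, J5.
Round 2: (1) [A8 ∧ S → F1]; (7) [J5 ∧ G2 → L1]. New: F1, L1.
Round 3: (8) [F1 ∧ M1 → V8]. New: V8.
Round 4: (5) [V8 ∧ L1 → H]. New: H.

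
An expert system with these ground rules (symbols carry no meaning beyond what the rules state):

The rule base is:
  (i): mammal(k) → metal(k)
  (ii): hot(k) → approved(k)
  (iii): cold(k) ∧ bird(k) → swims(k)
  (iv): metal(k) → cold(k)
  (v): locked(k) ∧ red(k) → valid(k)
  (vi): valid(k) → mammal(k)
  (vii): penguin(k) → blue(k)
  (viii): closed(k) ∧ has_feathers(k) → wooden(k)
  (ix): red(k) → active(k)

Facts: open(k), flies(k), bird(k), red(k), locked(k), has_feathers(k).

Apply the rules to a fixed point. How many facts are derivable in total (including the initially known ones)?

[1] (v) [locked(k) ∧ red(k) → valid(k)]; (ix) [red(k) → active(k)]. ⇒ new: valid(k), active(k).
[2] (vi) [valid(k) → mammal(k)]. ⇒ new: mammal(k).
[3] (i) [mammal(k) → metal(k)]. ⇒ new: metal(k).
[4] (iv) [metal(k) → cold(k)]. ⇒ new: cold(k).
[5] (iii) [cold(k) ∧ bird(k) → swims(k)]. ⇒ new: swims(k).
Closure: {active(k), bird(k), cold(k), flies(k), has_feathers(k), locked(k), mammal(k), metal(k), open(k), red(k), swims(k), valid(k)} — 12 facts.

12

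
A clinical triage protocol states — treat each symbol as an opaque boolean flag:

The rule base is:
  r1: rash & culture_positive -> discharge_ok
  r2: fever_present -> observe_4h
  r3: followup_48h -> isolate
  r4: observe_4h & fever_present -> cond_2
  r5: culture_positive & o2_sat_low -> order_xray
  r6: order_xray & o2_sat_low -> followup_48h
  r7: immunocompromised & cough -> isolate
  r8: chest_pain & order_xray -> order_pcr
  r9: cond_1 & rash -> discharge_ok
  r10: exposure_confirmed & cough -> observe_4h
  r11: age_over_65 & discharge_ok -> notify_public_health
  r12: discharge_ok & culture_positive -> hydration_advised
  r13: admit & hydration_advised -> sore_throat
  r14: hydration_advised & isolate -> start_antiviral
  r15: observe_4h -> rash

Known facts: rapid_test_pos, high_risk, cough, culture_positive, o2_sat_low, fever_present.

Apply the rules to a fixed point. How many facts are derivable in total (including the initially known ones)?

[1] r2 [fever_present -> observe_4h]; r5 [culture_positive & o2_sat_low -> order_xray]. ⇒ new: observe_4h, order_xray.
[2] r4 [observe_4h & fever_present -> cond_2]; r6 [order_xray & o2_sat_low -> followup_48h]; r15 [observe_4h -> rash]. ⇒ new: cond_2, followup_48h, rash.
[3] r1 [rash & culture_positive -> discharge_ok]; r3 [followup_48h -> isolate]. ⇒ new: discharge_ok, isolate.
[4] r12 [discharge_ok & culture_positive -> hydration_advised]. ⇒ new: hydration_advised.
[5] r14 [hydration_advised & isolate -> start_antiviral]. ⇒ new: start_antiviral.
Closure: {cond_2, cough, culture_positive, discharge_ok, fever_present, followup_48h, high_risk, hydration_advised, isolate, o2_sat_low, observe_4h, order_xray, rapid_test_pos, rash, start_antiviral} — 15 facts.

15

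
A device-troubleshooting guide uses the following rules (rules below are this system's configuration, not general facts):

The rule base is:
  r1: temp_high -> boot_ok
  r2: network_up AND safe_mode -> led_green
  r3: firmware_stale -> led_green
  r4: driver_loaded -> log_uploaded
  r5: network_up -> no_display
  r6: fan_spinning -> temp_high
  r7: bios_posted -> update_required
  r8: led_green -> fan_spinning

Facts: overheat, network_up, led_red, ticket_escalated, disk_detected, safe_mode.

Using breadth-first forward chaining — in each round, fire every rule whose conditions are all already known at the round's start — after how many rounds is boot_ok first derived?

Round 1 fires r2, r5, giving led_green, no_display.
Round 2 fires r8, giving fan_spinning.
Round 3 fires r6, giving temp_high.
Round 4 fires r1, giving boot_ok.
boot_ok first appears in round 4.

4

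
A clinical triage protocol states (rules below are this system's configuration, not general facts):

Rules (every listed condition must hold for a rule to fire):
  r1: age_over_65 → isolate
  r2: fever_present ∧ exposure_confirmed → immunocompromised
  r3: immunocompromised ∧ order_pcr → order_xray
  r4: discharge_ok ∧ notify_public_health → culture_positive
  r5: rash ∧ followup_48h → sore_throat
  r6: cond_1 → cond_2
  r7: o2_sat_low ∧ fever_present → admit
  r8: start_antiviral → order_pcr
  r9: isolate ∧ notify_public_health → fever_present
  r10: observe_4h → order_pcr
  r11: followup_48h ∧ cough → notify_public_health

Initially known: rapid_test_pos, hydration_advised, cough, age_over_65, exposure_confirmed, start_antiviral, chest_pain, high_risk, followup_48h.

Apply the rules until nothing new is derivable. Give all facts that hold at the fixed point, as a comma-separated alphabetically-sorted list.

Round 1: r1 [age_over_65 → isolate]; r8 [start_antiviral → order_pcr]; r11 [followup_48h ∧ cough → notify_public_health]. New: isolate, order_pcr, notify_public_health.
Round 2: r9 [isolate ∧ notify_public_health → fever_present]. New: fever_present.
Round 3: r2 [fever_present ∧ exposure_confirmed → immunocompromised]. New: immunocompromised.
Round 4: r3 [immunocompromised ∧ order_pcr → order_xray]. New: order_xray.

age_over_65, chest_pain, cough, exposure_confirmed, fever_present, followup_48h, high_risk, hydration_advised, immunocompromised, isolate, notify_public_health, order_pcr, order_xray, rapid_test_pos, start_antiviral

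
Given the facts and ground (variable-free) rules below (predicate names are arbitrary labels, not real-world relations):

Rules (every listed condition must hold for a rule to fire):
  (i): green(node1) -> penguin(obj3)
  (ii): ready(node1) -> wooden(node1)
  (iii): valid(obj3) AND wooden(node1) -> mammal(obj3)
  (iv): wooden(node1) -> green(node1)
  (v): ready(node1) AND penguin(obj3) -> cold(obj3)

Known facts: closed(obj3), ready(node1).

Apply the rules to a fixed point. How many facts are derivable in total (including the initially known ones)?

Round 1: (ii) [ready(node1) -> wooden(node1)]. Adds wooden(node1).
Round 2: (iv) [wooden(node1) -> green(node1)]. Adds green(node1).
Round 3: (i) [green(node1) -> penguin(obj3)]. Adds penguin(obj3).
Round 4: (v) [ready(node1) AND penguin(obj3) -> cold(obj3)]. Adds cold(obj3).
Closure: {closed(obj3), cold(obj3), green(node1), penguin(obj3), ready(node1), wooden(node1)} — 6 facts.

6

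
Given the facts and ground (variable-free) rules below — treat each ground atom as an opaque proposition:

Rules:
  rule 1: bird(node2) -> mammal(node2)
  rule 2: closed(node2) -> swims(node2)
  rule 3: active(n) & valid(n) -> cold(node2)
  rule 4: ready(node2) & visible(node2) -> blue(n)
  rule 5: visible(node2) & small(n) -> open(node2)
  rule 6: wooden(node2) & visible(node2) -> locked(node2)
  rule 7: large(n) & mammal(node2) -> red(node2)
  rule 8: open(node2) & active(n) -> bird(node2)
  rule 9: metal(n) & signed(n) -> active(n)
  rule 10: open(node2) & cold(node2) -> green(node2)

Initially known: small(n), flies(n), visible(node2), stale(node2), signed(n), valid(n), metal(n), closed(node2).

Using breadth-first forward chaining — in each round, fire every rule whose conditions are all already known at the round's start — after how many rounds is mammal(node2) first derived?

3

Round 1: rule 2 [closed(node2) -> swims(node2)]; rule 5 [visible(node2) & small(n) -> open(node2)]; rule 9 [metal(n) & signed(n) -> active(n)]. New: swims(node2), open(node2), active(n).
Round 2: rule 3 [active(n) & valid(n) -> cold(node2)]; rule 8 [open(node2) & active(n) -> bird(node2)]. New: cold(node2), bird(node2).
Round 3: rule 1 [bird(node2) -> mammal(node2)]; rule 10 [open(node2) & cold(node2) -> green(node2)]. New: mammal(node2), green(node2).
mammal(node2) first appears in round 3.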